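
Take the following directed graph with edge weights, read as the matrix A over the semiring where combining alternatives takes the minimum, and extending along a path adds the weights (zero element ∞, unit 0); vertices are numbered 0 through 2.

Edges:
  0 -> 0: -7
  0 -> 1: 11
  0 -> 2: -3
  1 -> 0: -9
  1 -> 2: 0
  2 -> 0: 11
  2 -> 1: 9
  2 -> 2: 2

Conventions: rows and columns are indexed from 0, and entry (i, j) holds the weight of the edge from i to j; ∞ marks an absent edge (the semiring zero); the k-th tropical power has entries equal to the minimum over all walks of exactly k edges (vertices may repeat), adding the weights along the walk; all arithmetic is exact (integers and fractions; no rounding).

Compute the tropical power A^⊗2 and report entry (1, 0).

A^⊗2:
  [-14, 4, -10]
  [-16, 2, -12]
  [0, 11, 4]
Key observation: the optimum is the walk 1->0->0, with weight (-9) + (-7) = -16.
Optimal value attained by: walk 1->0->0.
Answer: (A^⊗2)[1][0] = -16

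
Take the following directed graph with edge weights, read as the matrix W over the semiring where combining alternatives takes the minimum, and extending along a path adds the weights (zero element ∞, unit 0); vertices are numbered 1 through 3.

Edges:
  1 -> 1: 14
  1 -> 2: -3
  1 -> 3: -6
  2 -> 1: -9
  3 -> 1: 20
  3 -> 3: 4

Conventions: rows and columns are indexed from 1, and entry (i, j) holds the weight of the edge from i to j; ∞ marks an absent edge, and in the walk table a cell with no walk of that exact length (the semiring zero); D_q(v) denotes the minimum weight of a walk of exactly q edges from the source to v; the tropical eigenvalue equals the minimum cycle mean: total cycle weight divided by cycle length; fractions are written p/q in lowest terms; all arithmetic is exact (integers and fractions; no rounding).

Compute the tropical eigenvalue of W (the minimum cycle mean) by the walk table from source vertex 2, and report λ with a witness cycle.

q=0: [∞, 0, ∞]
q=1: [-9, ∞, ∞]
q=2: [5, -12, -15]
q=3: [-21, 2, -11]
Optimal cycle mean attained by: cycle 1->2->1, total (-3) + (-9), length 2.
Answer: λ = -6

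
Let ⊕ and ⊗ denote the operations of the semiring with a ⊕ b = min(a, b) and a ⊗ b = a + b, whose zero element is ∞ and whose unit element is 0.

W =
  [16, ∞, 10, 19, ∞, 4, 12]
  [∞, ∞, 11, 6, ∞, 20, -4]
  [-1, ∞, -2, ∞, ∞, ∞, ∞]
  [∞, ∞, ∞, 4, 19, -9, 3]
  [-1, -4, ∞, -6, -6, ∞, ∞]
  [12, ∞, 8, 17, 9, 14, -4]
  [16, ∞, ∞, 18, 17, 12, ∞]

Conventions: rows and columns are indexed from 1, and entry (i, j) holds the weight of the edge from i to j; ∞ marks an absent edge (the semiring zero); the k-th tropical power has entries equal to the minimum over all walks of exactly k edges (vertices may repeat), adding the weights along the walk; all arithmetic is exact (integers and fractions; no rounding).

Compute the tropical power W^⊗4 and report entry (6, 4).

W^⊗2:
  [9, ∞, 8, 21, 13, 10, 0]
  [10, ∞, 9, 10, 13, -3, 9]
  [-3, ∞, -4, 18, ∞, 3, 11]
  [3, 15, -1, 8, 0, -5, -13]
  [-7, -10, 7, -12, -12, -15, -8]
  [7, 5, 6, 3, 3, 8, 10]
  [16, 13, 20, 11, 11, 9, 8]
W^⊗3:
  [7, 9, 6, 7, 7, 12, 6]
  [8, 9, 5, 7, 6, 1, -7]
  [-5, ∞, -6, 16, 12, 1, -1]
  [-2, -4, -3, -6, -6, -1, -9]
  [-13, -16, -7, -18, -18, -21, -19]
  [2, -1, 4, -3, -3, -6, 1]
  [10, 7, 17, 5, 5, 2, 5]
W^⊗4:
  [5, 3, 4, 1, 1, -2, 5]
  [4, 2, 3, 0, 0, -2, -3]
  [-7, 8, -8, 6, 6, -1, -3]
  [-7, -10, -5, -12, -12, -15, -8]
  [-19, -22, -13, -24, -24, -27, -25]
  [-4, -7, 2, -9, -9, -12, -10]
  [4, 1, 10, -1, -1, -4, -2]
Key observation: the optimum is the walk 6->5->5->5->4, with weight 9 + (-6) + (-6) + (-6) = -9.
Optimal value attained by: walk 6->5->5->5->4.
Answer: (W^⊗4)[6][4] = -9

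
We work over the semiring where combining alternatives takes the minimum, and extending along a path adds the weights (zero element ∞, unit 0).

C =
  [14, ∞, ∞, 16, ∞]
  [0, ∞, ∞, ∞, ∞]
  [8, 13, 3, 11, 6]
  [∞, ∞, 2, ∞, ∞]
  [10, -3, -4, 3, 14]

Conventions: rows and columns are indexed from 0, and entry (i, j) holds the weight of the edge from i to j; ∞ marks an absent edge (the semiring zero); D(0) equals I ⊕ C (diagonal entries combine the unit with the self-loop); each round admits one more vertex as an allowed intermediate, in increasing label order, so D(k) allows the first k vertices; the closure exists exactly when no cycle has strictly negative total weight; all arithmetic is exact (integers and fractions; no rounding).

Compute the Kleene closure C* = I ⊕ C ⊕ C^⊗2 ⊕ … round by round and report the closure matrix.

D(0):
  [0, ∞, ∞, 16, ∞]
  [0, 0, ∞, ∞, ∞]
  [8, 13, 0, 11, 6]
  [∞, ∞, 2, 0, ∞]
  [10, -3, -4, 3, 0]
D(1):
  [0, ∞, ∞, 16, ∞]
  [0, 0, ∞, 16, ∞]
  [8, 13, 0, 11, 6]
  [∞, ∞, 2, 0, ∞]
  [10, -3, -4, 3, 0]
D(2):
  [0, ∞, ∞, 16, ∞]
  [0, 0, ∞, 16, ∞]
  [8, 13, 0, 11, 6]
  [∞, ∞, 2, 0, ∞]
  [-3, -3, -4, 3, 0]
D(3):
  [0, ∞, ∞, 16, ∞]
  [0, 0, ∞, 16, ∞]
  [8, 13, 0, 11, 6]
  [10, 15, 2, 0, 8]
  [-3, -3, -4, 3, 0]
D(4):
  [0, 31, 18, 16, 24]
  [0, 0, 18, 16, 24]
  [8, 13, 0, 11, 6]
  [10, 15, 2, 0, 8]
  [-3, -3, -4, 3, 0]
D(5):
  [0, 21, 18, 16, 24]
  [0, 0, 18, 16, 24]
  [3, 3, 0, 9, 6]
  [5, 5, 2, 0, 8]
  [-3, -3, -4, 3, 0]
Answer: C* = [[0, 21, 18, 16, 24], [0, 0, 18, 16, 24], [3, 3, 0, 9, 6], [5, 5, 2, 0, 8], [-3, -3, -4, 3, 0]]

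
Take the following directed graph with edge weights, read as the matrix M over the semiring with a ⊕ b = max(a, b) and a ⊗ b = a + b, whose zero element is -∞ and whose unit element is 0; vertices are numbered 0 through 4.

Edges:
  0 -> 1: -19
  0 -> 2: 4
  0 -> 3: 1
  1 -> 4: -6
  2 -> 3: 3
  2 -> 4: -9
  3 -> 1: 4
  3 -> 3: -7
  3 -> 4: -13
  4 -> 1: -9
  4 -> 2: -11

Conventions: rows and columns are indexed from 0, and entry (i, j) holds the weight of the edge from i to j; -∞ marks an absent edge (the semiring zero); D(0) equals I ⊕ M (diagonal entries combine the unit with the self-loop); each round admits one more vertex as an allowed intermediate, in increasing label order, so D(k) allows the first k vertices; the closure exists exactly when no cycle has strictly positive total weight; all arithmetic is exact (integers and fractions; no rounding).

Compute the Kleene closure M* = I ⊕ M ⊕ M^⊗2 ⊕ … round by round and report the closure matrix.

D(0):
  [0, -19, 4, 1, -∞]
  [-∞, 0, -∞, -∞, -6]
  [-∞, -∞, 0, 3, -9]
  [-∞, 4, -∞, 0, -13]
  [-∞, -9, -11, -∞, 0]
D(1):
  [0, -19, 4, 1, -∞]
  [-∞, 0, -∞, -∞, -6]
  [-∞, -∞, 0, 3, -9]
  [-∞, 4, -∞, 0, -13]
  [-∞, -9, -11, -∞, 0]
D(2):
  [0, -19, 4, 1, -25]
  [-∞, 0, -∞, -∞, -6]
  [-∞, -∞, 0, 3, -9]
  [-∞, 4, -∞, 0, -2]
  [-∞, -9, -11, -∞, 0]
D(3):
  [0, -19, 4, 7, -5]
  [-∞, 0, -∞, -∞, -6]
  [-∞, -∞, 0, 3, -9]
  [-∞, 4, -∞, 0, -2]
  [-∞, -9, -11, -8, 0]
D(4):
  [0, 11, 4, 7, 5]
  [-∞, 0, -∞, -∞, -6]
  [-∞, 7, 0, 3, 1]
  [-∞, 4, -∞, 0, -2]
  [-∞, -4, -11, -8, 0]
D(5):
  [0, 11, 4, 7, 5]
  [-∞, 0, -17, -14, -6]
  [-∞, 7, 0, 3, 1]
  [-∞, 4, -13, 0, -2]
  [-∞, -4, -11, -8, 0]
Answer: M* = [[0, 11, 4, 7, 5], [-∞, 0, -17, -14, -6], [-∞, 7, 0, 3, 1], [-∞, 4, -13, 0, -2], [-∞, -4, -11, -8, 0]]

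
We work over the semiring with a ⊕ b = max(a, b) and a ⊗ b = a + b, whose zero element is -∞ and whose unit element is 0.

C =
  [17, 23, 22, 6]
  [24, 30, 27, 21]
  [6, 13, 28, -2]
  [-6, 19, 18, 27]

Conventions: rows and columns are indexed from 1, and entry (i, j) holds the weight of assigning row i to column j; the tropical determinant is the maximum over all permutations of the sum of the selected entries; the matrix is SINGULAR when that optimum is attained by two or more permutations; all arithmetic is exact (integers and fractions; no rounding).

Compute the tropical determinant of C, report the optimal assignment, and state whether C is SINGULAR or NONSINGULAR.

σ = (1, 2, 3, 4): 17 + 30 + 28 + 27 = 102
σ = (1, 2, 4, 3): 17 + 30 + (-2) + 18 = 63
σ = (1, 3, 2, 4): 17 + 27 + 13 + 27 = 84
σ = (1, 3, 4, 2): 17 + 27 + (-2) + 19 = 61
σ = (1, 4, 2, 3): 17 + 21 + 13 + 18 = 69
σ = (1, 4, 3, 2): 17 + 21 + 28 + 19 = 85
σ = (2, 1, 3, 4): 23 + 24 + 28 + 27 = 102
σ = (2, 1, 4, 3): 23 + 24 + (-2) + 18 = 63
σ = (2, 3, 1, 4): 23 + 27 + 6 + 27 = 83
σ = (2, 3, 4, 1): 23 + 27 + (-2) + (-6) = 42
σ = (2, 4, 1, 3): 23 + 21 + 6 + 18 = 68
σ = (2, 4, 3, 1): 23 + 21 + 28 + (-6) = 66
σ = (3, 1, 2, 4): 22 + 24 + 13 + 27 = 86
σ = (3, 1, 4, 2): 22 + 24 + (-2) + 19 = 63
σ = (3, 2, 1, 4): 22 + 30 + 6 + 27 = 85
σ = (3, 2, 4, 1): 22 + 30 + (-2) + (-6) = 44
σ = (3, 4, 1, 2): 22 + 21 + 6 + 19 = 68
σ = (3, 4, 2, 1): 22 + 21 + 13 + (-6) = 50
σ = (4, 1, 2, 3): 6 + 24 + 13 + 18 = 61
σ = (4, 1, 3, 2): 6 + 24 + 28 + 19 = 77
σ = (4, 2, 1, 3): 6 + 30 + 6 + 18 = 60
σ = (4, 2, 3, 1): 6 + 30 + 28 + (-6) = 58
σ = (4, 3, 1, 2): 6 + 27 + 6 + 19 = 58
σ = (4, 3, 2, 1): 6 + 27 + 13 + (-6) = 40
Optimal value attained by: σ = (1, 2, 3, 4).
Answer: det⊕(C) = 102; verdict: SINGULAR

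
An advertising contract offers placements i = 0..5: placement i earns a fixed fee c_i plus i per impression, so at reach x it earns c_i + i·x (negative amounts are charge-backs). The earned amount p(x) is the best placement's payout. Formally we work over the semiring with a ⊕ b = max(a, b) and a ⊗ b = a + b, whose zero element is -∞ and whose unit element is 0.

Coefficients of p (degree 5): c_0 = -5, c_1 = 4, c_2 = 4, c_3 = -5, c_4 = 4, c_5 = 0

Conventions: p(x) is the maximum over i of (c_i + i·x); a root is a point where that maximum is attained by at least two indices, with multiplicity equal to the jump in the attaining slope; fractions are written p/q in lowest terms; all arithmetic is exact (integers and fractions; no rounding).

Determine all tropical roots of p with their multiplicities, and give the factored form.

hull edge (i=0, c=-5) to (i=1, c=4): slope 9, span 1
hull edge (i=1, c=4) to (i=4, c=4): slope 0, span 3
hull edge (i=4, c=4) to (i=5, c=0): slope -4, span 1
Factored form: p(x) = 0 ⊗ (x ⊕ (-9)) ⊗ (x ⊕ 0) ⊗ (x ⊕ 0) ⊗ (x ⊕ 0) ⊗ (x ⊕ 4)
Answer: roots = -9 (mult 1), 0 (mult 3), 4 (mult 1)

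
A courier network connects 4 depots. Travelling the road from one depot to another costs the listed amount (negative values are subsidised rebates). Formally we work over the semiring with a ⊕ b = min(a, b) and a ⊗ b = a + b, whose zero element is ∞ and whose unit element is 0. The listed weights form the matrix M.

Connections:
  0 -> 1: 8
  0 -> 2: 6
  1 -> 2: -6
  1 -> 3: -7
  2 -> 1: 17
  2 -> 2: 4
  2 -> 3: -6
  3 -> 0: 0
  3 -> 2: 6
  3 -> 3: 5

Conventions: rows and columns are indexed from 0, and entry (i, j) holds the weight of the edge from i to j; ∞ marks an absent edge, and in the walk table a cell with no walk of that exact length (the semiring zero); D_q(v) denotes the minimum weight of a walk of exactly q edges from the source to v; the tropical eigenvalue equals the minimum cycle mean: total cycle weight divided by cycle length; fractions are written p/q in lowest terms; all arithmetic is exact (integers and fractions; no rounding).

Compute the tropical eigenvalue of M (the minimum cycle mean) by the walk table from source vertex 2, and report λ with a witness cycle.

q=0: [∞, ∞, 0, ∞]
q=1: [∞, 17, 4, -6]
q=2: [-6, 21, 0, -2]
q=3: [-2, 2, 0, -6]
q=4: [-6, 6, -4, -6]
Optimal cycle mean attained by: cycle 0->1->2->3->0, total 8 + (-6) + (-6) + 0, length 4.
Answer: λ = -1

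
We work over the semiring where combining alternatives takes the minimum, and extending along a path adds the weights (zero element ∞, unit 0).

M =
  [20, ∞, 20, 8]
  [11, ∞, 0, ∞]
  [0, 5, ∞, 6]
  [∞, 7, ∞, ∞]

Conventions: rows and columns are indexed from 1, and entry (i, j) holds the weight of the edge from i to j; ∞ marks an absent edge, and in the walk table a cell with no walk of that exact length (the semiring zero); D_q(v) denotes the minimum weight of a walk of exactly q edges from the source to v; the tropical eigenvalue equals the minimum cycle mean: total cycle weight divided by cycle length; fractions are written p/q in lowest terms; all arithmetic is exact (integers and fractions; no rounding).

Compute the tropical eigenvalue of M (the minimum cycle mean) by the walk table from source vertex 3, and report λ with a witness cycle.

q=0: [∞, ∞, 0, ∞]
q=1: [0, 5, ∞, 6]
q=2: [16, 13, 5, 8]
q=3: [5, 10, 13, 11]
q=4: [13, 18, 10, 13]
Optimal cycle mean attained by: cycle 2->3->2, total 0 + 5, length 2.
Answer: λ = 5/2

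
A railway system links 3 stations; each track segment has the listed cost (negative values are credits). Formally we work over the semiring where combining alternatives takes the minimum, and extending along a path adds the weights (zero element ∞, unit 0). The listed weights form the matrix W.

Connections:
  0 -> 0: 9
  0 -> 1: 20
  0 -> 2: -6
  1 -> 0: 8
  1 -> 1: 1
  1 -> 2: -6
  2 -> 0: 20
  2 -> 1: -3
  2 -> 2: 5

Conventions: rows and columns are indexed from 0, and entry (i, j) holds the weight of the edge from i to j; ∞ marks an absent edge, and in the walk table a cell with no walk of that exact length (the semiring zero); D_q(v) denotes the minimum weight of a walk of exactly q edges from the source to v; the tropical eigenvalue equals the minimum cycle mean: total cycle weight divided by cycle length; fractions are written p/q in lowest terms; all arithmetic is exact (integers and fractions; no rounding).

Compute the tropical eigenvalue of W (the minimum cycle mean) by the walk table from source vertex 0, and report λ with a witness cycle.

q=0: [0, ∞, ∞]
q=1: [9, 20, -6]
q=2: [14, -9, -1]
q=3: [-1, -8, -15]
Optimal cycle mean attained by: cycle 1->2->1, total (-6) + (-3), length 2.
Answer: λ = -9/2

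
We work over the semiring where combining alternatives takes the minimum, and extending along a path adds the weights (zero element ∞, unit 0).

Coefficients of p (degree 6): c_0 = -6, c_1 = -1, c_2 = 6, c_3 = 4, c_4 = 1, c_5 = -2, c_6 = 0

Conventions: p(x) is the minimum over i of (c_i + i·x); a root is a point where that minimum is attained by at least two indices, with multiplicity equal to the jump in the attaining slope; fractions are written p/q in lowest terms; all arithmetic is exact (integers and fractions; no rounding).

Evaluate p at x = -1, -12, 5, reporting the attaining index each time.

p(-1) = min(-6+0·(-1)=-6, -1+1·(-1)=-2, 6+2·(-1)=4, 4+3·(-1)=1, 1+4·(-1)=-3, -2+5·(-1)=-7, 0+6·(-1)=-6) = -7 (attained by i=5)
p(-12) = min(-6+0·(-12)=-6, -1+1·(-12)=-13, 6+2·(-12)=-18, 4+3·(-12)=-32, 1+4·(-12)=-47, -2+5·(-12)=-62, 0+6·(-12)=-72) = -72 (attained by i=6)
p(5) = min(-6+0·5=-6, -1+1·5=4, 6+2·5=16, 4+3·5=19, 1+4·5=21, -2+5·5=23, 0+6·5=30) = -6 (attained by i=0)
Answer: p(-1) = -7; p(-12) = -72; p(5) = -6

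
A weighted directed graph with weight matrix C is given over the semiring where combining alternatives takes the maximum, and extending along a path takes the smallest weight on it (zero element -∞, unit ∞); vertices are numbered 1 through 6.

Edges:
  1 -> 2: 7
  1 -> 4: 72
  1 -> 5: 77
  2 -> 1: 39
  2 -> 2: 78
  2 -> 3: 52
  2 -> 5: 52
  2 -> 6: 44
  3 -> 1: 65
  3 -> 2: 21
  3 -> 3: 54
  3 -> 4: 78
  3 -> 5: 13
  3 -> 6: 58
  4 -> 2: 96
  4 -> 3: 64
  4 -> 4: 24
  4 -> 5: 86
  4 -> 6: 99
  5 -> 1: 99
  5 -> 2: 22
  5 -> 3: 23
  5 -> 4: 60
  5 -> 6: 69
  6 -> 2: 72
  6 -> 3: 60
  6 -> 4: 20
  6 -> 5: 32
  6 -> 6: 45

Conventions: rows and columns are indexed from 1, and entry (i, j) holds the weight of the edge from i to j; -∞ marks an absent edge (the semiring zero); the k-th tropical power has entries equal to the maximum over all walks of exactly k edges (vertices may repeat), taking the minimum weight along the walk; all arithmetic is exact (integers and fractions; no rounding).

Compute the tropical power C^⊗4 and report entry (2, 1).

C^⊗2:
  [77, 72, 64, 60, 72, 72]
  [52, 78, 52, 52, 52, 52]
  [54, 78, 64, 65, 78, 78]
  [86, 78, 60, 64, 52, 69]
  [23, 69, 60, 72, 77, 60]
  [60, 72, 54, 60, 52, 58]
C^⊗3:
  [72, 72, 60, 72, 77, 69]
  [52, 78, 52, 52, 52, 52]
  [78, 78, 64, 64, 65, 69]
  [60, 78, 64, 72, 77, 64]
  [77, 72, 64, 60, 72, 72]
  [54, 72, 60, 60, 60, 60]
C^⊗4:
  [77, 72, 64, 72, 72, 72]
  [52, 78, 52, 52, 52, 52]
  [65, 78, 64, 72, 77, 65]
  [77, 78, 64, 64, 72, 72]
  [72, 72, 60, 72, 77, 69]
  [60, 72, 60, 60, 60, 60]
Key observation: the optimum is the walk 2->2->2->3->1, with weight 78 min 78 min 52 min 65 = 52.
Optimal value attained by: walk 2->2->2->3->1.
Answer: (C^⊗4)[2][1] = 52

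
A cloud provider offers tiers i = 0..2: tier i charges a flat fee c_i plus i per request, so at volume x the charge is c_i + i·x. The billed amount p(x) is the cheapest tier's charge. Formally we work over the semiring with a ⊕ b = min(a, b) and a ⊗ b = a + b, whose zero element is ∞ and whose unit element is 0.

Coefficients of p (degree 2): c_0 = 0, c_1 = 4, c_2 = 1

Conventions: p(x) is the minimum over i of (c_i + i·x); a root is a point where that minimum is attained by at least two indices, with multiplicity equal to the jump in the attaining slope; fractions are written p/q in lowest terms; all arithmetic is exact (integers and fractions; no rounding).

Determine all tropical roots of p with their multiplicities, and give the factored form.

hull edge (i=0, c=0) to (i=2, c=1): slope 1/2, span 2
Factored form: p(x) = 1 ⊗ (x ⊕ (-1/2)) ⊗ (x ⊕ (-1/2))
Answer: roots = -1/2 (mult 2)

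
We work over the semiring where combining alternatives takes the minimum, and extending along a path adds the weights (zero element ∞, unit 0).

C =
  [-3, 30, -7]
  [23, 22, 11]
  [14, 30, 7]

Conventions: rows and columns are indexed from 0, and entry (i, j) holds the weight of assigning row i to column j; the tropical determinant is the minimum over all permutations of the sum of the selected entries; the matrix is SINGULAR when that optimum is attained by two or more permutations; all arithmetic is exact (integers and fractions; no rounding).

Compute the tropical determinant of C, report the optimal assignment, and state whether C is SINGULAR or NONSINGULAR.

σ = (0, 1, 2): (-3) + 22 + 7 = 26
σ = (0, 2, 1): (-3) + 11 + 30 = 38
σ = (1, 0, 2): 30 + 23 + 7 = 60
σ = (1, 2, 0): 30 + 11 + 14 = 55
σ = (2, 0, 1): (-7) + 23 + 30 = 46
σ = (2, 1, 0): (-7) + 22 + 14 = 29
Optimal value attained by: σ = (0, 1, 2).
Answer: det⊕(C) = 26; verdict: NONSINGULAR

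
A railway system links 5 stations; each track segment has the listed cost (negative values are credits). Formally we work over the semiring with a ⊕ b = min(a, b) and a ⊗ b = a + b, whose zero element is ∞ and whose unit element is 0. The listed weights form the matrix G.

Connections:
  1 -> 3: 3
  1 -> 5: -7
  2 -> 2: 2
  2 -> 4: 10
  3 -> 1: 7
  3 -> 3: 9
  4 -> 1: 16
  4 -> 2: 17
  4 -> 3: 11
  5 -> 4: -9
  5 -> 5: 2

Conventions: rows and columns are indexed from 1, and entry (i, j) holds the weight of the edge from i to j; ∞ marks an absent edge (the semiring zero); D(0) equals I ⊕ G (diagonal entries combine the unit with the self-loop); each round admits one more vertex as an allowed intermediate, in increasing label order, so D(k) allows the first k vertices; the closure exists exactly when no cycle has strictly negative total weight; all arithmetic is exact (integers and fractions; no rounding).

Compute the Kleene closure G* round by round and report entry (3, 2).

D(0):
  [0, ∞, 3, ∞, -7]
  [∞, 0, ∞, 10, ∞]
  [7, ∞, 0, ∞, ∞]
  [16, 17, 11, 0, ∞]
  [∞, ∞, ∞, -9, 0]
D(1):
  [0, ∞, 3, ∞, -7]
  [∞, 0, ∞, 10, ∞]
  [7, ∞, 0, ∞, 0]
  [16, 17, 11, 0, 9]
  [∞, ∞, ∞, -9, 0]
D(2):
  [0, ∞, 3, ∞, -7]
  [∞, 0, ∞, 10, ∞]
  [7, ∞, 0, ∞, 0]
  [16, 17, 11, 0, 9]
  [∞, ∞, ∞, -9, 0]
D(3):
  [0, ∞, 3, ∞, -7]
  [∞, 0, ∞, 10, ∞]
  [7, ∞, 0, ∞, 0]
  [16, 17, 11, 0, 9]
  [∞, ∞, ∞, -9, 0]
D(4):
  [0, ∞, 3, ∞, -7]
  [26, 0, 21, 10, 19]
  [7, ∞, 0, ∞, 0]
  [16, 17, 11, 0, 9]
  [7, 8, 2, -9, 0]
D(5):
  [0, 1, -5, -16, -7]
  [26, 0, 21, 10, 19]
  [7, 8, 0, -9, 0]
  [16, 17, 11, 0, 9]
  [7, 8, 2, -9, 0]
Answer: G*[3][2] = 8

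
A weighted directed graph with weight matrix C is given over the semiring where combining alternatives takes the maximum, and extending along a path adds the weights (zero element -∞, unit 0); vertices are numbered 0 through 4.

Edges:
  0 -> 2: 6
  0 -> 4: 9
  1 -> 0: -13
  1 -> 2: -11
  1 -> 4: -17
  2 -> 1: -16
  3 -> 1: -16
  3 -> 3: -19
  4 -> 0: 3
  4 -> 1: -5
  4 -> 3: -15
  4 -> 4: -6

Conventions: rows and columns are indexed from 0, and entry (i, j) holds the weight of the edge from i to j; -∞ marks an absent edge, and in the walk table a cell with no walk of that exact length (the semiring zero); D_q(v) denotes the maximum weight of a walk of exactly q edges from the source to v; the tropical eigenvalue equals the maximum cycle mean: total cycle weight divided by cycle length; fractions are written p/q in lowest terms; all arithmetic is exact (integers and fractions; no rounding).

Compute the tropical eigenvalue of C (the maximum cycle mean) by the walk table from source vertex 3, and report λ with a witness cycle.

q=0: [-∞, -∞, -∞, 0, -∞]
q=1: [-∞, -16, -∞, -19, -∞]
q=2: [-29, -35, -27, -38, -33]
q=3: [-30, -38, -23, -48, -20]
q=4: [-17, -25, -24, -35, -21]
q=5: [-18, -26, -11, -36, -8]
Optimal cycle mean attained by: cycle 0->4->0, total 9 + 3, length 2.
Answer: λ = 6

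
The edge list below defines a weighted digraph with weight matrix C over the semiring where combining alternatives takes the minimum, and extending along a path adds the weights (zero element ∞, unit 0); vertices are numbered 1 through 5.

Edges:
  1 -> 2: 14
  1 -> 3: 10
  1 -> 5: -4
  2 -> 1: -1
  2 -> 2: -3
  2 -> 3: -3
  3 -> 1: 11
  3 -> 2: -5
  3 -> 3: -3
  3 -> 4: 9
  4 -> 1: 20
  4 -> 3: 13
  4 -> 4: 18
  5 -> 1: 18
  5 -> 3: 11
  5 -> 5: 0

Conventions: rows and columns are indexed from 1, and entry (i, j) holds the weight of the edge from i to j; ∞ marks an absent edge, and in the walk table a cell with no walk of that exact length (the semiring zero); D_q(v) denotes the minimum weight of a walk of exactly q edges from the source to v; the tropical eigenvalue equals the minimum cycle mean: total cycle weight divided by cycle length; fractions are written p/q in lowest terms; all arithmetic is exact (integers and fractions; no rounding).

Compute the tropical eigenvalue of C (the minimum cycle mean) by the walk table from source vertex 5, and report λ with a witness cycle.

q=0: [∞, ∞, ∞, ∞, 0]
q=1: [18, ∞, 11, ∞, 0]
q=2: [18, 6, 8, 20, 0]
q=3: [5, 3, 3, 17, 0]
q=4: [2, -2, 0, 12, 0]
q=5: [-3, -5, -5, 9, -2]
Optimal cycle mean attained by: cycle 2->3->2, total (-3) + (-5), length 2.
Answer: λ = -4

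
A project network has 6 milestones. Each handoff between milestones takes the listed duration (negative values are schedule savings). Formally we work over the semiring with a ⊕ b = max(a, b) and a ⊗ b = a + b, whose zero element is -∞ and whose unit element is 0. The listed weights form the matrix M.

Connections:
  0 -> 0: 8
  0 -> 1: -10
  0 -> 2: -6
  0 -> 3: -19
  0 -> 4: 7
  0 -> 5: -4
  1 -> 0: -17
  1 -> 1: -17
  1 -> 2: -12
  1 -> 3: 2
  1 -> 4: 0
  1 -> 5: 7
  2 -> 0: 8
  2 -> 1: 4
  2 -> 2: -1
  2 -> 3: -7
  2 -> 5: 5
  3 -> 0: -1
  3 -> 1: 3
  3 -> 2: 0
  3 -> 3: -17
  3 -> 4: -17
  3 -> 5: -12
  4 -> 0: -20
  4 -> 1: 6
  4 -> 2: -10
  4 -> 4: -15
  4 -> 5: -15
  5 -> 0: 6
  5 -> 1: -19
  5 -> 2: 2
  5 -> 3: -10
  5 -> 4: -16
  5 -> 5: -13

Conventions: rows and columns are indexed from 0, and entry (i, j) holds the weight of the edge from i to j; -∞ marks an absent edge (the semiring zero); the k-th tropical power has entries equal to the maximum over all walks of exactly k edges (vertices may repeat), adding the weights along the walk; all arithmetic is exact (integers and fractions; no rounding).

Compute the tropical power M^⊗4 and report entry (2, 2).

M^⊗2:
  [16, 13, 2, -8, 15, 4]
  [13, 6, 9, -3, -9, -6]
  [16, 3, 7, 6, 15, 11]
  [8, 4, -1, 5, 6, 10]
  [-2, -6, -6, 8, 6, 13]
  [14, 6, 1, -5, 13, 7]
M^⊗3:
  [24, 21, 10, 15, 23, 20]
  [21, 13, 8, 8, 20, 14]
  [24, 21, 13, 5, 23, 12]
  [16, 12, 12, 6, 15, 11]
  [19, 12, 15, 3, 5, 1]
  [22, 19, 9, 8, 21, 13]
M^⊗4:
  [32, 29, 22, 23, 31, 28]
  [29, 26, 16, 15, 28, 20]
  [32, 29, 18, 23, 31, 28]
  [24, 21, 13, 14, 23, 19]
  [27, 19, 14, 14, 26, 20]
  [30, 27, 16, 21, 29, 26]
Key observation: the optimum is the walk 2->0->0->0->2, with weight 8 + 8 + 8 + (-6) = 18.
Optimal value attained by: walk 2->0->0->0->2.
Answer: (M^⊗4)[2][2] = 18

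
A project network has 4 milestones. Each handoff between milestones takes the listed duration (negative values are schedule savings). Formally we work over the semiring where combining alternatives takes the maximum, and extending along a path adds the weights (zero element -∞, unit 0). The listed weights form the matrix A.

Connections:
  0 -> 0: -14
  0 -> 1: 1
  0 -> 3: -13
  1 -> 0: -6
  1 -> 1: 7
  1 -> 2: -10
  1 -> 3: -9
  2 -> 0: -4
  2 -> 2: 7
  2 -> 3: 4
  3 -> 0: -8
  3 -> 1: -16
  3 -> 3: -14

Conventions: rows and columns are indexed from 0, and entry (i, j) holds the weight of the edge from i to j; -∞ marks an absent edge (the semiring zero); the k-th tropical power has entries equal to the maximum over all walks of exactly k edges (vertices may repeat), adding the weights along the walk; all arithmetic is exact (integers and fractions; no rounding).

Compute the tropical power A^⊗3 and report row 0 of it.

A^⊗2:
  [-5, 8, -9, -8]
  [1, 14, -3, -2]
  [3, -3, 14, 11]
  [-22, -7, -26, -21]
A^⊗3:
  [2, 15, -2, -1]
  [8, 21, 4, 5]
  [10, 4, 21, 18]
  [-13, 0, -17, -16]
Answer: row 0 of A^⊗3 = [2, 15, -2, -1]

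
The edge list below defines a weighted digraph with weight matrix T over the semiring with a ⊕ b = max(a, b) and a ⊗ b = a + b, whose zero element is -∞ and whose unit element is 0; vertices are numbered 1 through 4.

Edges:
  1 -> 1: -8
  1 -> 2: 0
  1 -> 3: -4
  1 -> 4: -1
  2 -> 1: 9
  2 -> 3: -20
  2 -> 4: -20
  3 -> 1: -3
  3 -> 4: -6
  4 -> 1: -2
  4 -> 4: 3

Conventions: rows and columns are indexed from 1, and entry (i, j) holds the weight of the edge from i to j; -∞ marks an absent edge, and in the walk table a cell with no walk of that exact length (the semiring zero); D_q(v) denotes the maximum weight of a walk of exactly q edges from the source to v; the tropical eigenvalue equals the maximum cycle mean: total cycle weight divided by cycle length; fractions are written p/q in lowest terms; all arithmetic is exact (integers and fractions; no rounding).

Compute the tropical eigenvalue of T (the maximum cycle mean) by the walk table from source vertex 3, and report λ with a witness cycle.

q=0: [-∞, -∞, 0, -∞]
q=1: [-3, -∞, -∞, -6]
q=2: [-8, -3, -7, -3]
q=3: [6, -8, -12, 0]
q=4: [1, 6, 2, 5]
Optimal cycle mean attained by: cycle 1->2->1, total 0 + 9, length 2.
Answer: λ = 9/2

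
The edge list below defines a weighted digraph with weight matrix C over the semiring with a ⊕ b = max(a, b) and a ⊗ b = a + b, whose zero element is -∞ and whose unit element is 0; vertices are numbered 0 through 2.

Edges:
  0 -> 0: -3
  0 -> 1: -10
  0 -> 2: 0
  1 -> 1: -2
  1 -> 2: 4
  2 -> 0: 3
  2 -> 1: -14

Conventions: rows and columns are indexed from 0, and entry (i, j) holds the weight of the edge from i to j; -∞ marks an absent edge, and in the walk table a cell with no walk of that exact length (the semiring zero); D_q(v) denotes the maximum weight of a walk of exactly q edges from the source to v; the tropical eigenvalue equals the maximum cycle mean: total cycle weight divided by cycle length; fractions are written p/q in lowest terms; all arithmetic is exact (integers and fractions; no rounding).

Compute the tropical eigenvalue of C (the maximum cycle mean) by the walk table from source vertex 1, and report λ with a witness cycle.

q=0: [-∞, 0, -∞]
q=1: [-∞, -2, 4]
q=2: [7, -4, 2]
q=3: [5, -3, 7]
Optimal cycle mean attained by: cycle 0->2->0, total 0 + 3, length 2.
Answer: λ = 3/2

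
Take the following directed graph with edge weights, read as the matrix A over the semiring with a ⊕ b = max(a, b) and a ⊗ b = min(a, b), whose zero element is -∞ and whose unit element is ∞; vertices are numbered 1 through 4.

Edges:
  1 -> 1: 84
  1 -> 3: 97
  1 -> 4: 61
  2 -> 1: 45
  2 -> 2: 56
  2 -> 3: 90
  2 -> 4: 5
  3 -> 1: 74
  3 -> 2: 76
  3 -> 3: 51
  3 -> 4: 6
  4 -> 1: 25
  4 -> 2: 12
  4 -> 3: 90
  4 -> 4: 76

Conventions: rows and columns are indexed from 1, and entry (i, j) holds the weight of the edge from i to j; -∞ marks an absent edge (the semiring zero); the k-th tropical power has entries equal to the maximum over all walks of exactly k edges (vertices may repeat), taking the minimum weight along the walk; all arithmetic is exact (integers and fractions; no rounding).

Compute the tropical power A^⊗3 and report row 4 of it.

A^⊗2:
  [84, 76, 84, 61]
  [74, 76, 56, 45]
  [74, 56, 76, 61]
  [74, 76, 76, 76]
A^⊗3:
  [84, 76, 84, 61]
  [74, 56, 76, 61]
  [74, 76, 74, 61]
  [74, 76, 76, 76]
Answer: row 4 of A^⊗3 = [74, 76, 76, 76]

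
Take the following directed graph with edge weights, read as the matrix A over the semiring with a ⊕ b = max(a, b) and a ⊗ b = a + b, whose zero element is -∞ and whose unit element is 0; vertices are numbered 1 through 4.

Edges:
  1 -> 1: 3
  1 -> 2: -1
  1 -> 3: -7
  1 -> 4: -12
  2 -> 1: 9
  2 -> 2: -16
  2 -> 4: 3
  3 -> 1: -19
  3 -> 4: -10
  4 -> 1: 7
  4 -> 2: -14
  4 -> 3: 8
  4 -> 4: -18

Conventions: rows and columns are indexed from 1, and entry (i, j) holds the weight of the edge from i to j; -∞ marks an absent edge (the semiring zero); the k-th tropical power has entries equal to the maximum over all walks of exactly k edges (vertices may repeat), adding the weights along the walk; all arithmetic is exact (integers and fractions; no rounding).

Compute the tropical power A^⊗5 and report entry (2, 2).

A^⊗2:
  [8, 2, -4, 2]
  [12, 8, 11, -3]
  [-3, -20, -2, -28]
  [10, 6, 0, -2]
A^⊗3:
  [11, 7, 10, 5]
  [17, 11, 5, 11]
  [0, -4, -10, -12]
  [15, 9, 6, 9]
A^⊗4:
  [16, 10, 13, 10]
  [20, 16, 19, 14]
  [5, -1, -4, -1]
  [18, 14, 17, 12]
A^⊗5:
  [19, 15, 18, 13]
  [25, 19, 22, 19]
  [8, 4, 7, 2]
  [23, 17, 20, 17]
Key observation: the optimum is the walk 2->1->1->2->1->2, with weight 9 + 3 + (-1) + 9 + (-1) = 19.
Optimal value attained by: walk 2->1->1->2->1->2.
Answer: (A^⊗5)[2][2] = 19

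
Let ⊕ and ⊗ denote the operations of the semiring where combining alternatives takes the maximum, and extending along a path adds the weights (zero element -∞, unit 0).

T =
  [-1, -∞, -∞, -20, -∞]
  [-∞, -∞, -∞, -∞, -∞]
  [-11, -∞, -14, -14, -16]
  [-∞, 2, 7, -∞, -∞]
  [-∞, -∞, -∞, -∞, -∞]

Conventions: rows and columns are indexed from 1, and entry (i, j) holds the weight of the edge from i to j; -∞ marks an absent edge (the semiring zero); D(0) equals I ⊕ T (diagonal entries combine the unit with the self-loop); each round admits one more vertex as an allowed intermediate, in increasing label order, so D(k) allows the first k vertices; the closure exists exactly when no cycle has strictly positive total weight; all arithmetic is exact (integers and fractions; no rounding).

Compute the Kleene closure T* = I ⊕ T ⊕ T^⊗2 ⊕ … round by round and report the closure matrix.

D(0):
  [0, -∞, -∞, -20, -∞]
  [-∞, 0, -∞, -∞, -∞]
  [-11, -∞, 0, -14, -16]
  [-∞, 2, 7, 0, -∞]
  [-∞, -∞, -∞, -∞, 0]
D(1):
  [0, -∞, -∞, -20, -∞]
  [-∞, 0, -∞, -∞, -∞]
  [-11, -∞, 0, -14, -16]
  [-∞, 2, 7, 0, -∞]
  [-∞, -∞, -∞, -∞, 0]
D(2):
  [0, -∞, -∞, -20, -∞]
  [-∞, 0, -∞, -∞, -∞]
  [-11, -∞, 0, -14, -16]
  [-∞, 2, 7, 0, -∞]
  [-∞, -∞, -∞, -∞, 0]
D(3):
  [0, -∞, -∞, -20, -∞]
  [-∞, 0, -∞, -∞, -∞]
  [-11, -∞, 0, -14, -16]
  [-4, 2, 7, 0, -9]
  [-∞, -∞, -∞, -∞, 0]
D(4):
  [0, -18, -13, -20, -29]
  [-∞, 0, -∞, -∞, -∞]
  [-11, -12, 0, -14, -16]
  [-4, 2, 7, 0, -9]
  [-∞, -∞, -∞, -∞, 0]
D(5):
  [0, -18, -13, -20, -29]
  [-∞, 0, -∞, -∞, -∞]
  [-11, -12, 0, -14, -16]
  [-4, 2, 7, 0, -9]
  [-∞, -∞, -∞, -∞, 0]
Answer: T* = [[0, -18, -13, -20, -29], [-∞, 0, -∞, -∞, -∞], [-11, -12, 0, -14, -16], [-4, 2, 7, 0, -9], [-∞, -∞, -∞, -∞, 0]]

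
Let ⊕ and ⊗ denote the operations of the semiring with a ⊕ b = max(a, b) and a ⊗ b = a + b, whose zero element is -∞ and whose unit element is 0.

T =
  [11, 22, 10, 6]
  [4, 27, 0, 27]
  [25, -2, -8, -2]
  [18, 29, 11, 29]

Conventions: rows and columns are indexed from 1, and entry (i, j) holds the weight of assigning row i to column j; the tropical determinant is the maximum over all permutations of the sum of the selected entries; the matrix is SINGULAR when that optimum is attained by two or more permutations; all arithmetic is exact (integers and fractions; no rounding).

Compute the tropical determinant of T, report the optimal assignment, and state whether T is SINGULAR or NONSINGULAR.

σ = (1, 2, 3, 4): 11 + 27 + (-8) + 29 = 59
σ = (1, 2, 4, 3): 11 + 27 + (-2) + 11 = 47
σ = (1, 3, 2, 4): 11 + 0 + (-2) + 29 = 38
σ = (1, 3, 4, 2): 11 + 0 + (-2) + 29 = 38
σ = (1, 4, 2, 3): 11 + 27 + (-2) + 11 = 47
σ = (1, 4, 3, 2): 11 + 27 + (-8) + 29 = 59
σ = (2, 1, 3, 4): 22 + 4 + (-8) + 29 = 47
σ = (2, 1, 4, 3): 22 + 4 + (-2) + 11 = 35
σ = (2, 3, 1, 4): 22 + 0 + 25 + 29 = 76
σ = (2, 3, 4, 1): 22 + 0 + (-2) + 18 = 38
σ = (2, 4, 1, 3): 22 + 27 + 25 + 11 = 85
σ = (2, 4, 3, 1): 22 + 27 + (-8) + 18 = 59
σ = (3, 1, 2, 4): 10 + 4 + (-2) + 29 = 41
σ = (3, 1, 4, 2): 10 + 4 + (-2) + 29 = 41
σ = (3, 2, 1, 4): 10 + 27 + 25 + 29 = 91
σ = (3, 2, 4, 1): 10 + 27 + (-2) + 18 = 53
σ = (3, 4, 1, 2): 10 + 27 + 25 + 29 = 91
σ = (3, 4, 2, 1): 10 + 27 + (-2) + 18 = 53
σ = (4, 1, 2, 3): 6 + 4 + (-2) + 11 = 19
σ = (4, 1, 3, 2): 6 + 4 + (-8) + 29 = 31
σ = (4, 2, 1, 3): 6 + 27 + 25 + 11 = 69
σ = (4, 2, 3, 1): 6 + 27 + (-8) + 18 = 43
σ = (4, 3, 1, 2): 6 + 0 + 25 + 29 = 60
σ = (4, 3, 2, 1): 6 + 0 + (-2) + 18 = 22
Optimal value attained by: σ = (3, 2, 1, 4).
Answer: det⊕(T) = 91; verdict: SINGULAR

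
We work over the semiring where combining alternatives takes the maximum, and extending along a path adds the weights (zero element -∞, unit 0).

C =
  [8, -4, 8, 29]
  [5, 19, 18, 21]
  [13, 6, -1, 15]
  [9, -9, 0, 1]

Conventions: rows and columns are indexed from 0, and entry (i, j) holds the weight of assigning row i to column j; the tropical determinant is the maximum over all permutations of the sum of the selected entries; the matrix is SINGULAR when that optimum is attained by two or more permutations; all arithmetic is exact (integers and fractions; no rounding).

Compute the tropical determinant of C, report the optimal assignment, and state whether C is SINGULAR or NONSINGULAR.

σ = (0, 1, 2, 3): 8 + 19 + (-1) + 1 = 27
σ = (0, 1, 3, 2): 8 + 19 + 15 + 0 = 42
σ = (0, 2, 1, 3): 8 + 18 + 6 + 1 = 33
σ = (0, 2, 3, 1): 8 + 18 + 15 + (-9) = 32
σ = (0, 3, 1, 2): 8 + 21 + 6 + 0 = 35
σ = (0, 3, 2, 1): 8 + 21 + (-1) + (-9) = 19
σ = (1, 0, 2, 3): (-4) + 5 + (-1) + 1 = 1
σ = (1, 0, 3, 2): (-4) + 5 + 15 + 0 = 16
σ = (1, 2, 0, 3): (-4) + 18 + 13 + 1 = 28
σ = (1, 2, 3, 0): (-4) + 18 + 15 + 9 = 38
σ = (1, 3, 0, 2): (-4) + 21 + 13 + 0 = 30
σ = (1, 3, 2, 0): (-4) + 21 + (-1) + 9 = 25
σ = (2, 0, 1, 3): 8 + 5 + 6 + 1 = 20
σ = (2, 0, 3, 1): 8 + 5 + 15 + (-9) = 19
σ = (2, 1, 0, 3): 8 + 19 + 13 + 1 = 41
σ = (2, 1, 3, 0): 8 + 19 + 15 + 9 = 51
σ = (2, 3, 0, 1): 8 + 21 + 13 + (-9) = 33
σ = (2, 3, 1, 0): 8 + 21 + 6 + 9 = 44
σ = (3, 0, 1, 2): 29 + 5 + 6 + 0 = 40
σ = (3, 0, 2, 1): 29 + 5 + (-1) + (-9) = 24
σ = (3, 1, 0, 2): 29 + 19 + 13 + 0 = 61
σ = (3, 1, 2, 0): 29 + 19 + (-1) + 9 = 56
σ = (3, 2, 0, 1): 29 + 18 + 13 + (-9) = 51
σ = (3, 2, 1, 0): 29 + 18 + 6 + 9 = 62
Optimal value attained by: σ = (3, 2, 1, 0).
Answer: det⊕(C) = 62; verdict: NONSINGULAR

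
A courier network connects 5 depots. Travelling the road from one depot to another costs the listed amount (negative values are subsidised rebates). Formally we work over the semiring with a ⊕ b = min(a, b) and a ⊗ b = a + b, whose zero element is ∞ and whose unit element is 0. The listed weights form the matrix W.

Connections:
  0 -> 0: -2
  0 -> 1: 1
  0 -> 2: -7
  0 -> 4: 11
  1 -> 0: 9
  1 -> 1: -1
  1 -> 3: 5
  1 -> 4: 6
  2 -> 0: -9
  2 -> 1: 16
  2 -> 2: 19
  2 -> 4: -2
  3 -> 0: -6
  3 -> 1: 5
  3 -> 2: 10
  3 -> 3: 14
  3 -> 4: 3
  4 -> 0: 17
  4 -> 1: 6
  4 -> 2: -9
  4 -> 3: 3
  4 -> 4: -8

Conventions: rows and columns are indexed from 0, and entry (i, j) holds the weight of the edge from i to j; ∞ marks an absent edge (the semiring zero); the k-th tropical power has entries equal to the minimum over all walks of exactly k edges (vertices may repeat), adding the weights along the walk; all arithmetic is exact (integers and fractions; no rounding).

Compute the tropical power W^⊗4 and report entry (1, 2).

W^⊗2:
  [-16, -1, -9, 6, -9]
  [-1, -2, -3, 4, -2]
  [-11, -8, -16, 1, -10]
  [-8, -5, -13, 6, -5]
  [-18, -2, -17, -5, -16]
W^⊗3:
  [-18, -15, -23, -6, -17]
  [-12, -3, -11, 1, -10]
  [-25, -10, -19, -7, -18]
  [-22, -7, -15, -2, -15]
  [-26, -17, -25, -13, -24]
W^⊗4:
  [-32, -17, -26, -14, -25]
  [-20, -11, -19, -7, -18]
  [-28, -24, -32, -15, -26]
  [-24, -21, -29, -12, -23]
  [-34, -25, -33, -21, -32]
Key observation: the optimum is the walk 1->4->2->0->2, with weight 6 + (-9) + (-9) + (-7) = -19.
Optimal value attained by: walk 1->4->2->0->2.
Answer: (W^⊗4)[1][2] = -19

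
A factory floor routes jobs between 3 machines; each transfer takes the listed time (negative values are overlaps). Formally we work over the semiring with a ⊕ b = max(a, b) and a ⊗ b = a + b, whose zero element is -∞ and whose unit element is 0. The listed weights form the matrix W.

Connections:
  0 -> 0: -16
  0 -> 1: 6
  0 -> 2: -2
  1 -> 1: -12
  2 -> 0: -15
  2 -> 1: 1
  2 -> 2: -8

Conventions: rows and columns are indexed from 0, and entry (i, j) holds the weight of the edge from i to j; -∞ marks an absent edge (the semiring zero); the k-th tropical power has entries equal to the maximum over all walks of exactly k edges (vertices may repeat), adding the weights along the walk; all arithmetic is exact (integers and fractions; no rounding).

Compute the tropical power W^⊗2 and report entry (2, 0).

W^⊗2:
  [-17, -1, -10]
  [-∞, -24, -∞]
  [-23, -7, -16]
Key observation: the optimum is the walk 2->2->0, with weight (-8) + (-15) = -23.
Optimal value attained by: walk 2->2->0.
Answer: (W^⊗2)[2][0] = -23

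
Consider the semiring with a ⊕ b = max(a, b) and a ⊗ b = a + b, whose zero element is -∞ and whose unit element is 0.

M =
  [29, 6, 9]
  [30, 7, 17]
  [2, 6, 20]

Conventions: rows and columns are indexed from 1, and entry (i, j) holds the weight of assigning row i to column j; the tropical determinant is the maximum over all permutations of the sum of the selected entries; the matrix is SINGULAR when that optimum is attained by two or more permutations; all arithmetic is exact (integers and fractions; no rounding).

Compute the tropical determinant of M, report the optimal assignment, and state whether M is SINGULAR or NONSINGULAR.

σ = (1, 2, 3): 29 + 7 + 20 = 56
σ = (1, 3, 2): 29 + 17 + 6 = 52
σ = (2, 1, 3): 6 + 30 + 20 = 56
σ = (2, 3, 1): 6 + 17 + 2 = 25
σ = (3, 1, 2): 9 + 30 + 6 = 45
σ = (3, 2, 1): 9 + 7 + 2 = 18
Optimal value attained by: σ = (1, 2, 3).
Answer: det⊕(M) = 56; verdict: SINGULAR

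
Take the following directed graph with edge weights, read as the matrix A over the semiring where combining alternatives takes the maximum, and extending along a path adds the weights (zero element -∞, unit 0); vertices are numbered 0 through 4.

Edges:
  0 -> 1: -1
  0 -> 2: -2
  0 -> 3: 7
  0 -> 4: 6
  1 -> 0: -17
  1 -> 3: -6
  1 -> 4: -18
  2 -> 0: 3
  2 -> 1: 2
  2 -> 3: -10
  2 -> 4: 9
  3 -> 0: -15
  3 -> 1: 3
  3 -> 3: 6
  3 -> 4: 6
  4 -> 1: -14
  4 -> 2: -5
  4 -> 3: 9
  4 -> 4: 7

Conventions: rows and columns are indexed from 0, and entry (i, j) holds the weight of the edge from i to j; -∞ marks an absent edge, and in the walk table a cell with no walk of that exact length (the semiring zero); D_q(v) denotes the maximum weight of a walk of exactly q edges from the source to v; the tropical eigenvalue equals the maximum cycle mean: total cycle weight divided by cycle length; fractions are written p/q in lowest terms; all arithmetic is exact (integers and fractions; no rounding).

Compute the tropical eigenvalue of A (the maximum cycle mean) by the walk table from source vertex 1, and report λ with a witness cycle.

q=0: [-∞, 0, -∞, -∞, -∞]
q=1: [-17, -∞, -∞, -6, -18]
q=2: [-21, -3, -19, 0, 0]
q=3: [-15, 3, -5, 9, 7]
q=4: [-2, 12, 2, 16, 15]
q=5: [5, 19, 10, 24, 22]
Optimal cycle mean attained by: cycle 3->4->3, total 6 + 9, length 2.
Answer: λ = 15/2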